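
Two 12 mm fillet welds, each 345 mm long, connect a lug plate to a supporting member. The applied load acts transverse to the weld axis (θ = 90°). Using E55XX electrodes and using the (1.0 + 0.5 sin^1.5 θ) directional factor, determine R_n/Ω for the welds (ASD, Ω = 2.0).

R_n/Ω ≈ 1450 kN

E55XX → F_EXX = 550 MPa.
t_e = 0.707 × 12 = 8.484 mm; A_we = 8.484 × 690 = 5854 mm².
Directional factor: 1.0 + 0.5 sin^1.5(90°) = 1.5.
F_nw = 0.6 × 550 × 1.5 = 495 MPa.
R_n/Ω = (495 × 5854) / 2.0 × 10⁻³ = 1449 kN.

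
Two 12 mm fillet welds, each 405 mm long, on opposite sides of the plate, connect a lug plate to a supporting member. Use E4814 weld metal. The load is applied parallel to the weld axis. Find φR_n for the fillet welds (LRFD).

φR_n ≈ 1480 kN

E48XX → F_EXX = 480 MPa.
Effective throat t_e = 0.707 × 12 = 8.484 mm.
Total length L = 810 mm; A_we = 8.484 × 810 = 6872 mm².
F_nw = 0.6 F_EXX = 0.6 × 480 = 288 MPa.
φR_n = 0.75 × 288 × 6872 × 10⁻³ = 1484 kN.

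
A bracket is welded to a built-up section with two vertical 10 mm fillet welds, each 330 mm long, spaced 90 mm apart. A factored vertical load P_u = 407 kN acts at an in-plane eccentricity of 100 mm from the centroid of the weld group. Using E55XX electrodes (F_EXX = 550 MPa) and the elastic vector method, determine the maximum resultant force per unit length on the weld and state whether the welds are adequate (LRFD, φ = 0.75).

Total weld length L_w = 660 mm. Treat welds as unit-width lines.
Polar moment about centroid: J = 2[d³/12 + d(b/2)²] = 2[330³/12 + 330×45²] = 7326000 mm³.
Direct shear f_v = P/L_w = 407×10³ / 660 = 616.7 N/mm (vertical).
Torsion M = P·e = 407×10³ × 100 = 40700000 N·mm.
Critical point at (x, y) = (45, 165) from centroid. f_tx = M·y/J = 916.7 N/mm; f_ty = M·x/J = 250 N/mm.
Resultant f_max = √[f_tx² + (f_v + f_ty)²] = √[916.7² + (616.7 + 250)²] = 1262 N/mm.
Capacity per unit length: φr_n = 0.75 × 0.6 × 550 × (0.707 × 10) = 1750 N/mm.
1262 ≤ 1750 → adequate.

f_max ≈ 1260 N/mm; adequate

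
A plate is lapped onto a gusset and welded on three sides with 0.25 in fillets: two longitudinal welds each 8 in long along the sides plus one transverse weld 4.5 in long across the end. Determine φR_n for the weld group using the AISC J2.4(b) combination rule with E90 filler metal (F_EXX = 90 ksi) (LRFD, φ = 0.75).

t_e = 0.707 × 0.25 = 0.1767 in.
R_nwl = 0.6 × 90 × 0.1767 × 16 = 152.7 kips (longitudinal, 2 welds).
R_nwt = 0.6 × 90 × 0.1767 × 4.5 = 42.95 kips (transverse, base value).
(i) R_nwl + R_nwt = 195.7 kips; (ii) 0.85 R_nwl + 1.5 R_nwt = 194.2 kips.
R_n = max = 195.7 kips [governs: (i)]; φR_n = 146.7 kips.

φR_n ≈ 147 kips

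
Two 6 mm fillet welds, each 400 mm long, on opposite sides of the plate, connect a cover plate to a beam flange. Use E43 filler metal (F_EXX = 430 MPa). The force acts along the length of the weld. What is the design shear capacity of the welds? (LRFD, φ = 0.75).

φR_n ≈ 657 kN

Effective throat t_e = 0.707 × 6 = 4.242 mm.
Total length L = 800 mm; A_we = 4.242 × 800 = 3394 mm².
F_nw = 0.6 F_EXX = 0.6 × 430 = 258 MPa.
φR_n = 0.75 × 258 × 3394 × 10⁻³ = 656.7 kN.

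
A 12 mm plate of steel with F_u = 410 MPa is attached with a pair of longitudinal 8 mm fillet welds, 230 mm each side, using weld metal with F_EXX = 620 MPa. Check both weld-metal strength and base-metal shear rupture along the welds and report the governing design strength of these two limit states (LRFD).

φR_n ≈ 726 kN (weld metal governs)

t_e = 0.707 × 8 = 5.656 mm; L = 460 mm.
Weld metal: φR_n = 0.75 × 0.6 × 620 × 5.656 × 460 × 10⁻³ = 725.9 kN.
Base metal (shear rupture): φR_n = 0.75 × 0.6 × 410 × 12 × 460 × 10⁻³ = 1018 kN.
Governing: weld metal.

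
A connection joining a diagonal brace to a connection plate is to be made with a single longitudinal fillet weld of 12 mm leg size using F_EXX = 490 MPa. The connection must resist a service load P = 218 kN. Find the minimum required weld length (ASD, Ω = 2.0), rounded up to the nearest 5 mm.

L = 175 mm

Throat t_e = 0.707 × 12 = 8.484 mm.
r_n/Ω = (0.6 × 490 × 8.484) / 2.0 = 1247 N/mm = 1.247 kN/mm.
L_req = P / (r_n/Ω) = 218 / 1.247 = 174.8 mm total.
Round up → use L = 175 mm.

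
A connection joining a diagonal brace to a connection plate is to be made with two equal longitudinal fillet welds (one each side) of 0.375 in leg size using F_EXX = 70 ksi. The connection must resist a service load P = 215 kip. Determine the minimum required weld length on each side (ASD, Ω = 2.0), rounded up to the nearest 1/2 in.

Throat t_e = 0.707 × 0.375 = 0.2651 in.
r_n/Ω = (0.6 × 70 × 0.2651) / 2.0 = 5.568 kip/in.
L_req = P / (r_n/Ω) = 215 / 5.568 = 38.62 in total.
Per side: 38.62 / 2 = 19.31 in.
Round up → use L = 19.5 in on each side.

L = 19.5 in on each side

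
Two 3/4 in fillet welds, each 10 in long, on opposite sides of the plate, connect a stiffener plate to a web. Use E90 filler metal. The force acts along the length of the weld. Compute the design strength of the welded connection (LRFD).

E90XX → F_EXX = 90 ksi.
Effective throat t_e = 0.707 × 0.75 = 0.5302 in.
Total length L = 20 in; A_we = 0.5302 × 20 = 10.61 in².
F_nw = 0.6 F_EXX = 0.6 × 90 = 54 ksi.
φR_n = 0.75 × 54 × 10.61 = 429.5 kips.

φR_n ≈ 430 kips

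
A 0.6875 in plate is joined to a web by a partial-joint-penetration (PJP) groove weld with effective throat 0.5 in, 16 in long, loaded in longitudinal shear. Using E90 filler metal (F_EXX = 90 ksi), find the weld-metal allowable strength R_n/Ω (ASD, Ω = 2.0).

R_n/Ω ≈ 216 kip

Effective throat (given) t_e = 0.5 in.
A_we = 0.5 × 16 = 8 in².
F_nw = 0.6 F_EXX = 54 ksi.
R_n/Ω = (54 × 8) / 2.0 = 216 kip.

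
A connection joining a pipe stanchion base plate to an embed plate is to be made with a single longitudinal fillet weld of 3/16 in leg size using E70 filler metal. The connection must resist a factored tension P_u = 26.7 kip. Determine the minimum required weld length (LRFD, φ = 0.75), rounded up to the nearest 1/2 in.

L = 6.5 in

E70XX → F_EXX = 70 ksi.
Throat t_e = 0.707 × 0.1875 = 0.1326 in.
φr_n = 0.75 × 0.6 × 70 × 0.1326 = 4.176 kip/in.
L_req = P_u / φr_n = 26.7 / 4.176 = 6.394 in total.
Round up → use L = 6.5 in.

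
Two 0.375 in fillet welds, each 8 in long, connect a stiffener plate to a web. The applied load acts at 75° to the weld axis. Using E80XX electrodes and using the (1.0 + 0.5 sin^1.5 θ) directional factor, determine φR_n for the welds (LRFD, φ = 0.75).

E80XX → F_EXX = 80 ksi.
t_e = 0.707 × 0.375 = 0.2651 in; A_we = 0.2651 × 16 = 4.242 in².
Directional factor: 1.0 + 0.5 sin^1.5(75°) = 1.475.
F_nw = 0.6 × 80 × 1.475 = 70.78 ksi.
φR_n = 0.75 × 70.78 × 4.242 = 225.2 kips.

φR_n ≈ 225 kips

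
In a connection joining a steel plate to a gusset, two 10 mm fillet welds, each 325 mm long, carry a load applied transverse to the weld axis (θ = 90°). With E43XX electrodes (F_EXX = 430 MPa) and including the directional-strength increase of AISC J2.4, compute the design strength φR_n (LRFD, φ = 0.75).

φR_n ≈ 1330 kN

t_e = 0.707 × 10 = 7.07 mm; A_we = 7.07 × 650 = 4596 mm².
Directional factor: 1.0 + 0.5 sin^1.5(90°) = 1.5.
F_nw = 0.6 × 430 × 1.5 = 387 MPa.
φR_n = 0.75 × 387 × 4596 × 10⁻³ = 1334 kN.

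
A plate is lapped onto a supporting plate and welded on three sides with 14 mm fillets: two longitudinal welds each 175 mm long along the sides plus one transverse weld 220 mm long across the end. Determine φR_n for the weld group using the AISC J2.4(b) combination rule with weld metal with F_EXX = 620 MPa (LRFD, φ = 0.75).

φR_n ≈ 1730 kN

t_e = 0.707 × 14 = 9.898 mm.
R_nwl = 0.6 × 620 × 9.898 × 350 × 10⁻³ = 1289 kN (longitudinal, 2 welds).
R_nwt = 0.6 × 620 × 9.898 × 220 × 10⁻³ = 810.1 kN (transverse, base value).
(i) R_nwl + R_nwt = 2099 kN; (ii) 0.85 R_nwl + 1.5 R_nwt = 2310 kN.
R_n = max = 2310 kN [governs: (ii)]; φR_n = 1733 kN.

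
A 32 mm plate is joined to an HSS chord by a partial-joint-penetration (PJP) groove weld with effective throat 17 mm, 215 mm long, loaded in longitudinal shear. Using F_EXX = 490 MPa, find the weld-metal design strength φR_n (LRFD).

Effective throat (given) t_e = 17 mm.
A_we = 17 × 215 = 3655 mm².
F_nw = 0.6 F_EXX = 294 MPa.
φR_n = 0.75 × 294 × 3655 × 10⁻³ = 805.9 kN.

φR_n ≈ 806 kN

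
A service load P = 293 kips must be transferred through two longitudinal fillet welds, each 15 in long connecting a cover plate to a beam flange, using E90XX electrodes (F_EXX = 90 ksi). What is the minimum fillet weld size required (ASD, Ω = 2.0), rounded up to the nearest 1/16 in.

w = 9/16 in

Total weld length L = 30 in.
Required throat t_e = P × Ω / (0.6 F_EXX × L) = 293 × 2.0 / (0.6 × 90 × 30) = 0.3617 in.
Required leg w = t_e / 0.707 = 0.5116 in → use 9/16 in.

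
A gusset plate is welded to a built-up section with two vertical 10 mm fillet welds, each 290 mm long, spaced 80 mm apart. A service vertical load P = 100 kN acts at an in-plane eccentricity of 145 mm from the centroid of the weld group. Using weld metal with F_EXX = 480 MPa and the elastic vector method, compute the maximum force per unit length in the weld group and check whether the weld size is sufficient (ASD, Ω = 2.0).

Total weld length L_w = 580 mm. Treat welds as unit-width lines.
Polar moment about centroid: J = 2[d³/12 + d(b/2)²] = 2[290³/12 + 290×40²] = 4993000 mm³.
Direct shear f_v = P/L_w = 100×10³ / 580 = 172.4 N/mm (vertical).
Torsion M = P·e = 100×10³ × 145 = 14500000 N·mm.
Critical point at (x, y) = (40, 145) from centroid. f_tx = M·y/J = 421.1 N/mm; f_ty = M·x/J = 116.2 N/mm.
Resultant f_max = √[f_tx² + (f_v + f_ty)²] = √[421.1² + (172.4 + 116.2)²] = 510.5 N/mm.
Capacity per unit length: r_n/Ω = (1/2.0) × 0.6 × 480 × (0.707 × 10) = 1018 N/mm.
510.5 ≤ 1018 → adequate.

f_max ≈ 510 N/mm; adequate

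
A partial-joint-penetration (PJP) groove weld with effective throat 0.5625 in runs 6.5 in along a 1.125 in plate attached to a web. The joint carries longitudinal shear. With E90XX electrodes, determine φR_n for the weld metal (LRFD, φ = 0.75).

E90XX → F_EXX = 90 ksi.
Effective throat (given) t_e = 0.5625 in.
A_we = 0.5625 × 6.5 = 3.656 in².
F_nw = 0.6 F_EXX = 54 ksi.
φR_n = 0.75 × 54 × 3.656 = 148.1 kip.

φR_n ≈ 148 kip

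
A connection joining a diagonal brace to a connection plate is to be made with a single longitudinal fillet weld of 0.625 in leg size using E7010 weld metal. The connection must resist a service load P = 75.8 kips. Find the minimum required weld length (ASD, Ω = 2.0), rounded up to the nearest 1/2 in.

E70XX → F_EXX = 70 ksi.
Throat t_e = 0.707 × 0.625 = 0.4419 in.
r_n/Ω = (0.6 × 70 × 0.4419) / 2.0 = 9.279 kip/in.
L_req = P / (r_n/Ω) = 75.8 / 9.279 = 8.169 in total.
Round up → use L = 8.5 in.

L = 8.5 in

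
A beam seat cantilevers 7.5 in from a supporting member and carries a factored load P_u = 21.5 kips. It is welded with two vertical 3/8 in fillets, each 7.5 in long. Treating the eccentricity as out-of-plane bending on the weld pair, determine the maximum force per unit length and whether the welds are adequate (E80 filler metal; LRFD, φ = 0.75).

f_max ≈ 8.72 kip/in; adequate

E80XX → F_EXX = 80 ksi.
L_w = 2 × 7.5 = 15 in; section modulus (unit throat) S = 2 × L²/6 = 18.75 in².
Direct shear f_v = P/L_w = 21.5/15 = 1.433 kip/in.
Moment M = P × e = 21.5 × 7.5 = 161.25 kip·in; bending f_b = M/S = 8.6 kip/in.
f_max = √(f_v² + f_b²) = √(1.433² + 8.6²) = 8.719 kip/in.
φr_n = 0.75 × 0.6 × 80 × (0.707 × 0.375) = 9.544 kip/in → adequate.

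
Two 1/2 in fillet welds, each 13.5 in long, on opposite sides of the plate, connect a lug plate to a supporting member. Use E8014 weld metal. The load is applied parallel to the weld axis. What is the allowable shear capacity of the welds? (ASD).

R_n/Ω ≈ 229 kips

E80XX → F_EXX = 80 ksi.
Effective throat t_e = 0.707 × 0.5 = 0.3535 in.
Total length L = 27 in; A_we = 0.3535 × 27 = 9.544 in².
F_nw = 0.6 F_EXX = 0.6 × 80 = 48 ksi.
R_n = 48 × 9.544 = 458.1 kips; R_n/Ω = 458.1/2.0 = 229.1 kips.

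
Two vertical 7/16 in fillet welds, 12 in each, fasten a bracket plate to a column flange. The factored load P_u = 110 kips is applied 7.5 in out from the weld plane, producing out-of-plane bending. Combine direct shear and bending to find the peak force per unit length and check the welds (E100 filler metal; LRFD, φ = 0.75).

E100XX → F_EXX = 100 ksi.
L_w = 2 × 12 = 24 in; section modulus (unit throat) S = 2 × L²/6 = 48 in².
Direct shear f_v = P/L_w = 110/24 = 4.583 kip/in.
Moment M = P × e = 110 × 7.5 = 825 kip·in; bending f_b = M/S = 17.19 kip/in.
f_max = √(f_v² + f_b²) = √(4.583² + 17.19²) = 17.79 kip/in.
φr_n = 0.75 × 0.6 × 100 × (0.707 × 0.4375) = 13.92 kip/in → NOT adequate.

f_max ≈ 17.8 kip/in; NOT adequate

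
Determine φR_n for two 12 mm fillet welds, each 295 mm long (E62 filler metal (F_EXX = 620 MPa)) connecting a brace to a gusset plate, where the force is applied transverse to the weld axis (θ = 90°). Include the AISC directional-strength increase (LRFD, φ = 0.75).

t_e = 0.707 × 12 = 8.484 mm; A_we = 8.484 × 590 = 5006 mm².
Directional factor: 1.0 + 0.5 sin^1.5(90°) = 1.5.
F_nw = 0.6 × 620 × 1.5 = 558 MPa.
φR_n = 0.75 × 558 × 5006 × 10⁻³ = 2095 kN.

φR_n ≈ 2090 kN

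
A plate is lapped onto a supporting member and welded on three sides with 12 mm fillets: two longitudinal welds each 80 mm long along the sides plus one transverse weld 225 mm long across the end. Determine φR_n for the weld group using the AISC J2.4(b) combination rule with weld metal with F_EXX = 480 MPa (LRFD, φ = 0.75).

φR_n ≈ 868 kN

t_e = 0.707 × 12 = 8.484 mm.
R_nwl = 0.6 × 480 × 8.484 × 160 × 10⁻³ = 390.9 kN (longitudinal, 2 welds).
R_nwt = 0.6 × 480 × 8.484 × 225 × 10⁻³ = 549.8 kN (transverse, base value).
(i) R_nwl + R_nwt = 940.7 kN; (ii) 0.85 R_nwl + 1.5 R_nwt = 1157 kN.
R_n = max = 1157 kN [governs: (ii)]; φR_n = 867.7 kN.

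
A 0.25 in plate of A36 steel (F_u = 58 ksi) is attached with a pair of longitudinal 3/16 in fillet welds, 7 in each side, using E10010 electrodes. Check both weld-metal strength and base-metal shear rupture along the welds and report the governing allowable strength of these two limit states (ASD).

R_n/Ω ≈ 55.7 kips (weld metal governs)

E100XX → F_EXX = 100 ksi.
t_e = 0.707 × 0.1875 = 0.1326 in; L = 14 in.
Weld metal: R_n/Ω = (1/2.0) × 0.6 × 100 × 0.1326 × 14 = 55.68 kips.
Base metal (shear rupture): R_n/Ω = (1/2.0) × 0.6 × 58 × 0.25 × 14 = 60.9 kips.
Governing: weld metal.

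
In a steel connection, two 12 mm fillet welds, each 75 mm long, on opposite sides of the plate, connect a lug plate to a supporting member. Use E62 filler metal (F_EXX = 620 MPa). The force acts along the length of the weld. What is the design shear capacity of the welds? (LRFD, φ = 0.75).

φR_n ≈ 355 kN

Effective throat t_e = 0.707 × 12 = 8.484 mm.
Total length L = 150 mm; A_we = 8.484 × 150 = 1273 mm².
F_nw = 0.6 F_EXX = 0.6 × 620 = 372 MPa.
φR_n = 0.75 × 372 × 1273 × 10⁻³ = 355.1 kN.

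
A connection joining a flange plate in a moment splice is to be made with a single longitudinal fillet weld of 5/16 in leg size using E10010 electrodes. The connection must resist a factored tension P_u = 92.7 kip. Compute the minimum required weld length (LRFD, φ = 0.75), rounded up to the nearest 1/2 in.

L = 9.5 in

E100XX → F_EXX = 100 ksi.
Throat t_e = 0.707 × 0.3125 = 0.2209 in.
φr_n = 0.75 × 0.6 × 100 × 0.2209 = 9.942 kip/in.
L_req = P_u / φr_n = 92.7 / 9.942 = 9.324 in total.
Round up → use L = 9.5 in.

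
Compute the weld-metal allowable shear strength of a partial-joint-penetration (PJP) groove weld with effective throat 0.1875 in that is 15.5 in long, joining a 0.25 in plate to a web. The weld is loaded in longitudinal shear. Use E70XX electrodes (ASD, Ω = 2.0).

R_n/Ω ≈ 61 kip

E70XX → F_EXX = 70 ksi.
Effective throat (given) t_e = 0.1875 in.
A_we = 0.1875 × 15.5 = 2.906 in².
F_nw = 0.6 F_EXX = 42 ksi.
R_n/Ω = (42 × 2.906) / 2.0 = 61.03 kip.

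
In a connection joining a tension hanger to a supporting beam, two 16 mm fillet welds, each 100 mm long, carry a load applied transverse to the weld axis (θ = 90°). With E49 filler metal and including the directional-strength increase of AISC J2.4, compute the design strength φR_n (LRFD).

E49XX → F_EXX = 490 MPa.
t_e = 0.707 × 16 = 11.31 mm; A_we = 11.31 × 200 = 2262 mm².
Directional factor: 1.0 + 0.5 sin^1.5(90°) = 1.5.
F_nw = 0.6 × 490 × 1.5 = 441 MPa.
φR_n = 0.75 × 441 × 2262 × 10⁻³ = 748.3 kN.

φR_n ≈ 748 kN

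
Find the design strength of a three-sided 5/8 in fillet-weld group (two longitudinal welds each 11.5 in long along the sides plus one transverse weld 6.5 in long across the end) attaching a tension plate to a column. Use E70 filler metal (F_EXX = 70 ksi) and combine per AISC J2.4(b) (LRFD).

t_e = 0.707 × 0.625 = 0.4419 in.
R_nwl = 0.6 × 70 × 0.4419 × 23 = 426.9 kips (longitudinal, 2 welds).
R_nwt = 0.6 × 70 × 0.4419 × 6.5 = 120.6 kips (transverse, base value).
(i) R_nwl + R_nwt = 547.5 kips; (ii) 0.85 R_nwl + 1.5 R_nwt = 543.8 kips.
R_n = max = 547.5 kips [governs: (i)]; φR_n = 410.6 kips.

φR_n ≈ 411 kips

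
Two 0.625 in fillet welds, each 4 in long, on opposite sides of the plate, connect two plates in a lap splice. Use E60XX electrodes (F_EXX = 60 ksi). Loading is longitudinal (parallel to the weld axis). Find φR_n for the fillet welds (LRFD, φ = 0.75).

φR_n ≈ 95.4 kip

Effective throat t_e = 0.707 × 0.625 = 0.4419 in.
Total length L = 8 in; A_we = 0.4419 × 8 = 3.535 in².
F_nw = 0.6 F_EXX = 0.6 × 60 = 36 ksi.
φR_n = 0.75 × 36 × 3.535 = 95.44 kip.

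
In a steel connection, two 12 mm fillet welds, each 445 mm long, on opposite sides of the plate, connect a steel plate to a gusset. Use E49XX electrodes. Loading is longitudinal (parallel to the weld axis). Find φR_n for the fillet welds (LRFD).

E49XX → F_EXX = 490 MPa.
Effective throat t_e = 0.707 × 12 = 8.484 mm.
Total length L = 890 mm; A_we = 8.484 × 890 = 7551 mm².
F_nw = 0.6 F_EXX = 0.6 × 490 = 294 MPa.
φR_n = 0.75 × 294 × 7551 × 10⁻³ = 1665 kN.

φR_n ≈ 1660 kN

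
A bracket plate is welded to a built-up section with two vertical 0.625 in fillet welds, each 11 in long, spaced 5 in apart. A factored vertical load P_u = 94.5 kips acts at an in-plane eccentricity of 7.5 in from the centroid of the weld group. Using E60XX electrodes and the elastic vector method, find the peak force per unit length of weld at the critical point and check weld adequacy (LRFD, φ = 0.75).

E60XX → F_EXX = 60 ksi.
Total weld length L_w = 22 in. Treat welds as unit-width lines.
Polar moment about centroid: J = 2[d³/12 + d(b/2)²] = 2[11³/12 + 11×2.5²] = 359.3 in³.
Direct shear f_v = P/L_w = 94.5 / 22 = 4.295 kip/in (vertical).
Torsion M = P·e = 94.5 × 7.5 = 708.75 kip·in.
Critical point at (x, y) = (2.5, 5.5) from centroid. f_tx = M·y/J = 10.85 kip/in; f_ty = M·x/J = 4.931 kip/in.
Resultant f_max = √[f_tx² + (f_v + f_ty)²] = √[10.85² + (4.295 + 4.931)²] = 14.24 kip/in.
Capacity per unit length: φr_n = 0.75 × 0.6 × 60 × (0.707 × 0.625) = 11.93 kip/in.
14.24 > 11.93 → NOT adequate.

f_max ≈ 14.2 kip/in; NOT adequate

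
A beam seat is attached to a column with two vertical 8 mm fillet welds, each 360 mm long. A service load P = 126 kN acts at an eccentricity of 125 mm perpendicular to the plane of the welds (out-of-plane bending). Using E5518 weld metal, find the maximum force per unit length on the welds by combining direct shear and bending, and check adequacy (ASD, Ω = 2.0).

E55XX → F_EXX = 550 MPa.
L_w = 2 × 360 = 720 mm; section modulus (unit throat) S = 2 × L²/6 = 43200 mm².
Direct shear f_v = P/L_w = 126×10³/720 = 175 N/mm.
Moment M = P × e = 126×10³ × 125 = 15750000 N·mm; bending f_b = M/S = 364.6 N/mm.
f_max = √(f_v² + f_b²) = √(175² + 364.6²) = 404.4 N/mm.
r_n/Ω = (1/2.0) × 0.6 × 550 × (0.707 × 8) = 933.2 N/mm → adequate.

f_max ≈ 404 N/mm; adequate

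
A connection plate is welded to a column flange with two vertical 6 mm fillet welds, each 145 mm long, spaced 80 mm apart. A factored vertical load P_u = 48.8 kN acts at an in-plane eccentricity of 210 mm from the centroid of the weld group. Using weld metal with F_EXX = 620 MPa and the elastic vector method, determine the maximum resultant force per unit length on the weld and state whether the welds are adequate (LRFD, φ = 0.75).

Total weld length L_w = 290 mm. Treat welds as unit-width lines.
Polar moment about centroid: J = 2[d³/12 + d(b/2)²] = 2[145³/12 + 145×40²] = 972100 mm³.
Direct shear f_v = P/L_w = 48.8×10³ / 290 = 168.3 N/mm (vertical).
Torsion M = P·e = 48.8×10³ × 210 = 10248000 N·mm.
Critical point at (x, y) = (40, 72.5) from centroid. f_tx = M·y/J = 764.3 N/mm; f_ty = M·x/J = 421.7 N/mm.
Resultant f_max = √[f_tx² + (f_v + f_ty)²] = √[764.3² + (168.3 + 421.7)²] = 965.5 N/mm.
Capacity per unit length: φr_n = 0.75 × 0.6 × 620 × (0.707 × 6) = 1184 N/mm.
965.5 ≤ 1184 → adequate.

f_max ≈ 966 N/mm; adequate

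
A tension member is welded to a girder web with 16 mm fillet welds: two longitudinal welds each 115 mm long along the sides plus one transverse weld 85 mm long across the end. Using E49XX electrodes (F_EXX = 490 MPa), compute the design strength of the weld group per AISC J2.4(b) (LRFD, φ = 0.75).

t_e = 0.707 × 16 = 11.31 mm.
R_nwl = 0.6 × 490 × 11.31 × 230 × 10⁻³ = 764.9 kN (longitudinal, 2 welds).
R_nwt = 0.6 × 490 × 11.31 × 85 × 10⁻³ = 282.7 kN (transverse, base value).
(i) R_nwl + R_nwt = 1048 kN; (ii) 0.85 R_nwl + 1.5 R_nwt = 1074 kN.
R_n = max = 1074 kN [governs: (ii)]; φR_n = 805.7 kN.

φR_n ≈ 806 kN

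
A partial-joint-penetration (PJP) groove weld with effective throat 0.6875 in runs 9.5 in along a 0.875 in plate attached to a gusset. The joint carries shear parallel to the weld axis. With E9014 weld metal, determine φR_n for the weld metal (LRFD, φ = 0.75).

E90XX → F_EXX = 90 ksi.
Effective throat (given) t_e = 0.6875 in.
A_we = 0.6875 × 9.5 = 6.531 in².
F_nw = 0.6 F_EXX = 54 ksi.
φR_n = 0.75 × 54 × 6.531 = 264.5 kips.

φR_n ≈ 265 kips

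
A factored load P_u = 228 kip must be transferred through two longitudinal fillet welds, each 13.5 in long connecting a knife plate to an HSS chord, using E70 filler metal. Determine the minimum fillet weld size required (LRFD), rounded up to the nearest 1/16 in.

w = 7/16 in

E70XX → F_EXX = 70 ksi.
Total weld length L = 27 in.
Required throat t_e = P_u / (φ × 0.6 F_EXX × L) = 228 / (0.75 × 0.6 × 70 × 27) = 0.2681 in.
Required leg w = t_e / 0.707 = 0.3792 in → use 7/16 in.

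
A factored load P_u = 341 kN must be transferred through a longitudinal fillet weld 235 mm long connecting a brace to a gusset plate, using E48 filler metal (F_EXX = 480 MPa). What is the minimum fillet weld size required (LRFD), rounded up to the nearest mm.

w = 10 mm

Total weld length L = 235 mm.
Required throat t_e = P_u / (φ × 0.6 F_EXX × L) = 341 / (0.75 × 0.6 × 480 × 235 × 10⁻³) = 6.718 mm.
Required leg w = t_e / 0.707 = 9.502 mm → use 10 mm.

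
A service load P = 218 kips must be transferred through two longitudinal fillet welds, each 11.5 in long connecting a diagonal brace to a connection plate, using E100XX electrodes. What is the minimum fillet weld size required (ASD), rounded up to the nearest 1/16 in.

E100XX → F_EXX = 100 ksi.
Total weld length L = 23 in.
Required throat t_e = P × Ω / (0.6 F_EXX × L) = 218 × 2.0 / (0.6 × 100 × 23) = 0.3159 in.
Required leg w = t_e / 0.707 = 0.4469 in → use 1/2 in.

w = 1/2 in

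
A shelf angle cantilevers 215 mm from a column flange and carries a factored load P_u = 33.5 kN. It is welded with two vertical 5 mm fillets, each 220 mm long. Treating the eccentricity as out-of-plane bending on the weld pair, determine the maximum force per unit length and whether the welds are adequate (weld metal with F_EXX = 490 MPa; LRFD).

f_max ≈ 453 N/mm; adequate

L_w = 2 × 220 = 440 mm; section modulus (unit throat) S = 2 × L²/6 = 16130 mm².
Direct shear f_v = P/L_w = 33.5×10³/440 = 76.14 N/mm.
Moment M = P × e = 33.5×10³ × 215 = 7202500 N·mm; bending f_b = M/S = 446.4 N/mm.
f_max = √(f_v² + f_b²) = √(76.14² + 446.4²) = 452.9 N/mm.
φr_n = 0.75 × 0.6 × 490 × (0.707 × 5) = 779.5 N/mm → adequate.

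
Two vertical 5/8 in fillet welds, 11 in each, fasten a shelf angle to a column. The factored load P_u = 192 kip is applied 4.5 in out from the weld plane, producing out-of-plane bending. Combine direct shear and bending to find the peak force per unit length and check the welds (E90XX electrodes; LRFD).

f_max ≈ 23.1 kip/in; NOT adequate

E90XX → F_EXX = 90 ksi.
L_w = 2 × 11 = 22 in; section modulus (unit throat) S = 2 × L²/6 = 40.33 in².
Direct shear f_v = P/L_w = 192/22 = 8.727 kip/in.
Moment M = P × e = 192 × 4.5 = 864 kip·in; bending f_b = M/S = 21.42 kip/in.
f_max = √(f_v² + f_b²) = √(8.727² + 21.42²) = 23.13 kip/in.
φr_n = 0.75 × 0.6 × 90 × (0.707 × 0.625) = 17.9 kip/in → NOT adequate.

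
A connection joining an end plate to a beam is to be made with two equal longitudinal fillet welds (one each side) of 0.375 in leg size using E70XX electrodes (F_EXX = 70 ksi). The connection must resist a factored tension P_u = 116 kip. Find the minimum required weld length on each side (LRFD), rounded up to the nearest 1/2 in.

L = 7 in on each side

Throat t_e = 0.707 × 0.375 = 0.2651 in.
φr_n = 0.75 × 0.6 × 70 × 0.2651 = 8.351 kip/in.
L_req = P_u / φr_n = 116 / 8.351 = 13.89 in total.
Per side: 13.89 / 2 = 6.945 in.
Round up → use L = 7 in on each side.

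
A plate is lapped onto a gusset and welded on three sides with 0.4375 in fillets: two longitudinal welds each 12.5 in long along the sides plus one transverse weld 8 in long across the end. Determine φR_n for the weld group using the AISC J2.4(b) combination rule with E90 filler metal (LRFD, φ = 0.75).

φR_n ≈ 417 kips

E90XX → F_EXX = 90 ksi.
t_e = 0.707 × 0.4375 = 0.3093 in.
R_nwl = 0.6 × 90 × 0.3093 × 25 = 417.6 kips (longitudinal, 2 welds).
R_nwt = 0.6 × 90 × 0.3093 × 8 = 133.6 kips (transverse, base value).
(i) R_nwl + R_nwt = 551.2 kips; (ii) 0.85 R_nwl + 1.5 R_nwt = 555.4 kips.
R_n = max = 555.4 kips [governs: (ii)]; φR_n = 416.5 kips.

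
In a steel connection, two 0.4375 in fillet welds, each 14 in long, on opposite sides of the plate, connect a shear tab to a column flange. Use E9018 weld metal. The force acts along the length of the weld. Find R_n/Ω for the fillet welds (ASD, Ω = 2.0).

R_n/Ω ≈ 234 kips

E90XX → F_EXX = 90 ksi.
Effective throat t_e = 0.707 × 0.4375 = 0.3093 in.
Total length L = 28 in; A_we = 0.3093 × 28 = 8.661 in².
F_nw = 0.6 F_EXX = 0.6 × 90 = 54 ksi.
R_n = 54 × 8.661 = 467.7 kips; R_n/Ω = 467.7/2.0 = 233.8 kips.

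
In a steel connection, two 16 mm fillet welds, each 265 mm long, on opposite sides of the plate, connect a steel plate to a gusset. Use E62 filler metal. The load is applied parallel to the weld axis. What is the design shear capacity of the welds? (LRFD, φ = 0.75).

φR_n ≈ 1670 kN

E62XX → F_EXX = 620 MPa.
Effective throat t_e = 0.707 × 16 = 11.31 mm.
Total length L = 530 mm; A_we = 11.31 × 530 = 5995 mm².
F_nw = 0.6 F_EXX = 0.6 × 620 = 372 MPa.
φR_n = 0.75 × 372 × 5995 × 10⁻³ = 1673 kN.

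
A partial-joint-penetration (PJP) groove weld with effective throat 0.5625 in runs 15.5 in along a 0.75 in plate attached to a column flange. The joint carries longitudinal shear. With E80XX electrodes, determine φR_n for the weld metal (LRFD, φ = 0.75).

φR_n ≈ 314 kips

E80XX → F_EXX = 80 ksi.
Effective throat (given) t_e = 0.5625 in.
A_we = 0.5625 × 15.5 = 8.719 in².
F_nw = 0.6 F_EXX = 48 ksi.
φR_n = 0.75 × 48 × 8.719 = 313.9 kips.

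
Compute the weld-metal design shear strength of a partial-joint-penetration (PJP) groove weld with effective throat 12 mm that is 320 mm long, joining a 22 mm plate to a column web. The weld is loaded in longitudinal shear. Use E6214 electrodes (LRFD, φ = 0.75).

E62XX → F_EXX = 620 MPa.
Effective throat (given) t_e = 12 mm.
A_we = 12 × 320 = 3840 mm².
F_nw = 0.6 F_EXX = 372 MPa.
φR_n = 0.75 × 372 × 3840 × 10⁻³ = 1071 kN.

φR_n ≈ 1070 kN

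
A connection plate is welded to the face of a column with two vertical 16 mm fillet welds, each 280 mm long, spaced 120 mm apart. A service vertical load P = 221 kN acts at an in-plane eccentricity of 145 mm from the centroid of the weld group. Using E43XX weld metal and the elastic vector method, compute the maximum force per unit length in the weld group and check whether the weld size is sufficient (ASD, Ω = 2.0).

f_max ≈ 1080 N/mm; adequate

E43XX → F_EXX = 430 MPa.
Total weld length L_w = 560 mm. Treat welds as unit-width lines.
Polar moment about centroid: J = 2[d³/12 + d(b/2)²] = 2[280³/12 + 280×60²] = 5675000 mm³.
Direct shear f_v = P/L_w = 221×10³ / 560 = 394.6 N/mm (vertical).
Torsion M = P·e = 221×10³ × 145 = 32045000 N·mm.
Critical point at (x, y) = (60, 140) from centroid. f_tx = M·y/J = 790.6 N/mm; f_ty = M·x/J = 338.8 N/mm.
Resultant f_max = √[f_tx² + (f_v + f_ty)²] = √[790.6² + (394.6 + 338.8)²] = 1078 N/mm.
Capacity per unit length: r_n/Ω = (1/2.0) × 0.6 × 430 × (0.707 × 16) = 1459 N/mm.
1078 ≤ 1459 → adequate.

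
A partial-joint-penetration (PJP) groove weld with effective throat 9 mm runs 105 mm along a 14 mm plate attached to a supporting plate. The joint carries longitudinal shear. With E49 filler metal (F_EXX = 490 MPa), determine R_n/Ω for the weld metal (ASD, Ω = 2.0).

R_n/Ω ≈ 139 kN

Effective throat (given) t_e = 9 mm.
A_we = 9 × 105 = 945 mm².
F_nw = 0.6 F_EXX = 294 MPa.
R_n/Ω = (294 × 945) / 2.0 × 10⁻³ = 138.9 kN.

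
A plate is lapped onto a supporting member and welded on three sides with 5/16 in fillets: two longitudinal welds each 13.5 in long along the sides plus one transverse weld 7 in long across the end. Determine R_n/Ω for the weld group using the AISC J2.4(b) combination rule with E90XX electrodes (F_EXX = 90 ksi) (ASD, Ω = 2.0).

R_n/Ω ≈ 203 kip

t_e = 0.707 × 0.3125 = 0.2209 in.
R_nwl = 0.6 × 90 × 0.2209 × 27 = 322.1 kip (longitudinal, 2 welds).
R_nwt = 0.6 × 90 × 0.2209 × 7 = 83.51 kip (transverse, base value).
(i) R_nwl + R_nwt = 405.6 kip; (ii) 0.85 R_nwl + 1.5 R_nwt = 399.1 kip.
R_n = max = 405.6 kip [governs: (i)]; R_n/Ω = 202.8 kip.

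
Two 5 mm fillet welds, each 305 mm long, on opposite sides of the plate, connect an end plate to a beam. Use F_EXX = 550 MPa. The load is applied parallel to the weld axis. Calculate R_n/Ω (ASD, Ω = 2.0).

Effective throat t_e = 0.707 × 5 = 3.535 mm.
Total length L = 610 mm; A_we = 3.535 × 610 = 2156 mm².
F_nw = 0.6 F_EXX = 0.6 × 550 = 330 MPa.
R_n = 330 × 2156 × 10⁻³ = 711.6 kN; R_n/Ω = 711.6/2.0 = 355.8 kN.

R_n/Ω ≈ 356 kN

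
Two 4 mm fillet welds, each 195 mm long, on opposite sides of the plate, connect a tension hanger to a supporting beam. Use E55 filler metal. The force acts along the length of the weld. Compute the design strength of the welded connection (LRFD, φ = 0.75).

φR_n ≈ 273 kN

E55XX → F_EXX = 550 MPa.
Effective throat t_e = 0.707 × 4 = 2.828 mm.
Total length L = 390 mm; A_we = 2.828 × 390 = 1103 mm².
F_nw = 0.6 F_EXX = 0.6 × 550 = 330 MPa.
φR_n = 0.75 × 330 × 1103 × 10⁻³ = 273 kN.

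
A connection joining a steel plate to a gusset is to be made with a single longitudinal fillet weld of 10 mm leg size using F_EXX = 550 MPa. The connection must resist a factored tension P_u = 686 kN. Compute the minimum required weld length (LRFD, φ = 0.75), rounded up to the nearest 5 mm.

Throat t_e = 0.707 × 10 = 7.07 mm.
φr_n = 0.75 × 0.6 × 550 × 7.07 × 10⁻³ = 1.75 kN/mm.
L_req = P_u / φr_n = 686 / 1.75 = 392 mm total.
Round up → use L = 395 mm.

L = 395 mm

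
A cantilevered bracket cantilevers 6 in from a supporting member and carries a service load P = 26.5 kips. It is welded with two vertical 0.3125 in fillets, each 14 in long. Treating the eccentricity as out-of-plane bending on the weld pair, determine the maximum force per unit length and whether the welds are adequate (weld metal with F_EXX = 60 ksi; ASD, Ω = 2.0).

f_max ≈ 2.61 kip/in; adequate

L_w = 2 × 14 = 28 in; section modulus (unit throat) S = 2 × L²/6 = 65.33 in².
Direct shear f_v = P/L_w = 26.5/28 = 0.9464 kip/in.
Moment M = P × e = 26.5 × 6 = 159 kip·in; bending f_b = M/S = 2.434 kip/in.
f_max = √(f_v² + f_b²) = √(0.9464² + 2.434²) = 2.611 kip/in.
r_n/Ω = (1/2.0) × 0.6 × 60 × (0.707 × 0.3125) = 3.977 kip/in → adequate.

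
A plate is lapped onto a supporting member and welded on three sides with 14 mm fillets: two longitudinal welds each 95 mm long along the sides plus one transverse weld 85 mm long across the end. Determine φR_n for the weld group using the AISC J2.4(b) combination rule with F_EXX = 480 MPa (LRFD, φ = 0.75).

φR_n ≈ 618 kN

t_e = 0.707 × 14 = 9.898 mm.
R_nwl = 0.6 × 480 × 9.898 × 190 × 10⁻³ = 541.6 kN (longitudinal, 2 welds).
R_nwt = 0.6 × 480 × 9.898 × 85 × 10⁻³ = 242.3 kN (transverse, base value).
(i) R_nwl + R_nwt = 783.9 kN; (ii) 0.85 R_nwl + 1.5 R_nwt = 823.8 kN.
R_n = max = 823.8 kN [governs: (ii)]; φR_n = 617.9 kN.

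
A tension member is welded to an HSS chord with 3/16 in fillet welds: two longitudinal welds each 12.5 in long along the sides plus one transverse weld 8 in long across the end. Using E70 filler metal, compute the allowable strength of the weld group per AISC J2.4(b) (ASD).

R_n/Ω ≈ 92.6 kips

E70XX → F_EXX = 70 ksi.
t_e = 0.707 × 0.1875 = 0.1326 in.
R_nwl = 0.6 × 70 × 0.1326 × 25 = 139.2 kips (longitudinal, 2 welds).
R_nwt = 0.6 × 70 × 0.1326 × 8 = 44.54 kips (transverse, base value).
(i) R_nwl + R_nwt = 183.7 kips; (ii) 0.85 R_nwl + 1.5 R_nwt = 185.1 kips.
R_n = max = 185.1 kips [governs: (ii)]; R_n/Ω = 92.56 kips.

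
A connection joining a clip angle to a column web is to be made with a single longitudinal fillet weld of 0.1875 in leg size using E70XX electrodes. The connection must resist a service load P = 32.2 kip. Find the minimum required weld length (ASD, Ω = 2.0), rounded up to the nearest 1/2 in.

L = 12 in

E70XX → F_EXX = 70 ksi.
Throat t_e = 0.707 × 0.1875 = 0.1326 in.
r_n/Ω = (0.6 × 70 × 0.1326) / 2.0 = 2.784 kip/in.
L_req = P / (r_n/Ω) = 32.2 / 2.784 = 11.57 in total.
Round up → use L = 12 in.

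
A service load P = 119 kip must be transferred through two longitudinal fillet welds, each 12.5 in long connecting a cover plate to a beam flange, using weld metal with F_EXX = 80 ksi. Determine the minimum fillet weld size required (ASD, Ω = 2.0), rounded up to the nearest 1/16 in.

Total weld length L = 25 in.
Required throat t_e = P × Ω / (0.6 F_EXX × L) = 119 × 2.0 / (0.6 × 80 × 25) = 0.1983 in.
Required leg w = t_e / 0.707 = 0.2805 in → use 5/16 in.

w = 5/16 in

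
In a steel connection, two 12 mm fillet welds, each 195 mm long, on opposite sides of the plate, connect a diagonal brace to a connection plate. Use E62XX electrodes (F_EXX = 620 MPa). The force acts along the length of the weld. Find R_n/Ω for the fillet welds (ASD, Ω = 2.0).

R_n/Ω ≈ 615 kN

Effective throat t_e = 0.707 × 12 = 8.484 mm.
Total length L = 390 mm; A_we = 8.484 × 390 = 3309 mm².
F_nw = 0.6 F_EXX = 0.6 × 620 = 372 MPa.
R_n = 372 × 3309 × 10⁻³ = 1231 kN; R_n/Ω = 1231/2.0 = 615.4 kN.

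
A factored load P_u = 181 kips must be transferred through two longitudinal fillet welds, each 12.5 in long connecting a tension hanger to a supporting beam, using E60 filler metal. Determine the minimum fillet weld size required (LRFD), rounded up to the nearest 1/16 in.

w = 7/16 in

E60XX → F_EXX = 60 ksi.
Total weld length L = 25 in.
Required throat t_e = P_u / (φ × 0.6 F_EXX × L) = 181 / (0.75 × 0.6 × 60 × 25) = 0.2681 in.
Required leg w = t_e / 0.707 = 0.3793 in → use 7/16 in.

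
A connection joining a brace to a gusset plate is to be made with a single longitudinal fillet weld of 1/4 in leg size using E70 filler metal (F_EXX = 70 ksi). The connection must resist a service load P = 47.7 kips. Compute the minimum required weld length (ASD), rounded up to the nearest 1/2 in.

L = 13 in

Throat t_e = 0.707 × 0.25 = 0.1767 in.
r_n/Ω = (0.6 × 70 × 0.1767) / 2.0 = 3.712 kip/in.
L_req = P / (r_n/Ω) = 47.7 / 3.712 = 12.85 in total.
Round up → use L = 13 in.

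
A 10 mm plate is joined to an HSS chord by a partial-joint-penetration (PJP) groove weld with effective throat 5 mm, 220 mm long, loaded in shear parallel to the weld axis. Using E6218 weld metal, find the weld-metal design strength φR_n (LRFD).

φR_n ≈ 307 kN

E62XX → F_EXX = 620 MPa.
Effective throat (given) t_e = 5 mm.
A_we = 5 × 220 = 1100 mm².
F_nw = 0.6 F_EXX = 372 MPa.
φR_n = 0.75 × 372 × 1100 × 10⁻³ = 306.9 kN.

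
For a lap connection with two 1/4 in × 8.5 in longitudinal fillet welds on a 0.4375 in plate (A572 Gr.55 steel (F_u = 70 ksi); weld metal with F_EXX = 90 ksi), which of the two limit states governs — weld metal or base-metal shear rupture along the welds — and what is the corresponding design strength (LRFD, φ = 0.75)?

φR_n ≈ 122 kip (weld metal governs)

t_e = 0.707 × 0.25 = 0.1767 in; L = 17 in.
Weld metal: φR_n = 0.75 × 0.6 × 90 × 0.1767 × 17 = 121.7 kip.
Base metal (shear rupture): φR_n = 0.75 × 0.6 × 70 × 0.4375 × 17 = 234.3 kip.
Governing: weld metal.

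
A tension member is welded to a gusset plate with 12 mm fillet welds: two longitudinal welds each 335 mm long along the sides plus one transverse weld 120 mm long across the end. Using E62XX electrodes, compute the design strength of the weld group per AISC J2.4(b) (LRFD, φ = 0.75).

E62XX → F_EXX = 620 MPa.
t_e = 0.707 × 12 = 8.484 mm.
R_nwl = 0.6 × 620 × 8.484 × 670 × 10⁻³ = 2115 kN (longitudinal, 2 welds).
R_nwt = 0.6 × 620 × 8.484 × 120 × 10⁻³ = 378.7 kN (transverse, base value).
(i) R_nwl + R_nwt = 2493 kN; (ii) 0.85 R_nwl + 1.5 R_nwt = 2365 kN.
R_n = max = 2493 kN [governs: (i)]; φR_n = 1870 kN.

φR_n ≈ 1870 kN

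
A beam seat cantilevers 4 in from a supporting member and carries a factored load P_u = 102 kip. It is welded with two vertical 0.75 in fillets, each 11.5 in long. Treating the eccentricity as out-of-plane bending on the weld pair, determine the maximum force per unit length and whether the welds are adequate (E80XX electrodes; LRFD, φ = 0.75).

f_max ≈ 10.3 kip/in; adequate

E80XX → F_EXX = 80 ksi.
L_w = 2 × 11.5 = 23 in; section modulus (unit throat) S = 2 × L²/6 = 44.08 in².
Direct shear f_v = P/L_w = 102/23 = 4.435 kip/in.
Moment M = P × e = 102 × 4 = 408 kip·in; bending f_b = M/S = 9.255 kip/in.
f_max = √(f_v² + f_b²) = √(4.435² + 9.255²) = 10.26 kip/in.
φr_n = 0.75 × 0.6 × 80 × (0.707 × 0.75) = 19.09 kip/in → adequate.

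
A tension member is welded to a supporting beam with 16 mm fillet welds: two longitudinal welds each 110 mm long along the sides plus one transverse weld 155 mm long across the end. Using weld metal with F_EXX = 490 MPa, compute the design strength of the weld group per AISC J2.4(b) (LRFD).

t_e = 0.707 × 16 = 11.31 mm.
R_nwl = 0.6 × 490 × 11.31 × 220 × 10⁻³ = 731.7 kN (longitudinal, 2 welds).
R_nwt = 0.6 × 490 × 11.31 × 155 × 10⁻³ = 515.5 kN (transverse, base value).
(i) R_nwl + R_nwt = 1247 kN; (ii) 0.85 R_nwl + 1.5 R_nwt = 1395 kN.
R_n = max = 1395 kN [governs: (ii)]; φR_n = 1046 kN.

φR_n ≈ 1050 kN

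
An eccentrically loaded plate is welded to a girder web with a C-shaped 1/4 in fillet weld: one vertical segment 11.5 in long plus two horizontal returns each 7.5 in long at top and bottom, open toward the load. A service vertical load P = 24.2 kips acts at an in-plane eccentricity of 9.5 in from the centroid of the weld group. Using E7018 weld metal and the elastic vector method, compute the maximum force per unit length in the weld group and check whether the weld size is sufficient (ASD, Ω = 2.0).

E70XX → F_EXX = 70 ksi.
Total weld length L_w = 26.5 in. Treat welds as unit-width lines.
Centroid: x̄ = 2×7.5×3.75 / 26.5 = 2.123 in from the vertical weld.
Polar moment about centroid: J = I_x + I_y = [11.5³/12 + 2×7.5×5.75²] + [11.5×2.123² + 2(7.5³/12 + 7.5×1.627²)] = 784.5 in³.
Direct shear f_v = P/L_w = 24.2 / 26.5 = 0.9132 kip/in (vertical).
Torsion M = P·e = 24.2 × 9.5 = 229.9 kip·in.
Critical point at (x, y) = (5.377, 5.75) from centroid. f_tx = M·y/J = 1.685 kip/in; f_ty = M·x/J = 1.576 kip/in.
Resultant f_max = √[f_tx² + (f_v + f_ty)²] = √[1.685² + (0.9132 + 1.576)²] = 3.006 kip/in.
Capacity per unit length: r_n/Ω = (1/2.0) × 0.6 × 70 × (0.707 × 0.25) = 3.712 kip/in.
3.006 ≤ 3.712 → adequate.

f_max ≈ 3.01 kip/in; adequate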